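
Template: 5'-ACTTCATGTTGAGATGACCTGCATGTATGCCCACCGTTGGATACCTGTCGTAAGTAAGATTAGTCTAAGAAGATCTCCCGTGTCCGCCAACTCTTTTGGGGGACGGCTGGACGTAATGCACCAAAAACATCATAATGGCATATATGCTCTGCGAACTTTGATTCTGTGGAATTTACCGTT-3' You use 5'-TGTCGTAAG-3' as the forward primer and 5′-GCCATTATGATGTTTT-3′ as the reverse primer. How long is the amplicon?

Scanning the template, TGTCGTAAG occurs at positions 46–54; this primer anneals to the bottom strand there with its 3' end pointing downstream.
The reverse primer's reverse complement is AAAACATCATAATGGC, which matches the template at positions 124–139.
Amplicon spans positions 46–139: 94 bp.

94 bp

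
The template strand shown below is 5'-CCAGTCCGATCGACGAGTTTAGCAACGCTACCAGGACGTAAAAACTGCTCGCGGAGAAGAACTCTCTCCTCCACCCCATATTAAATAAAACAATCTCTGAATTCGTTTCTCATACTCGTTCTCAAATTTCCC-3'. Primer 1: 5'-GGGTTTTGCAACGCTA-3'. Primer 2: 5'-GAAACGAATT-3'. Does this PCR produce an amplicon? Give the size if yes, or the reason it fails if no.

No product — primer 1 has no binding site in the template.

Primer 1 (GGGTTTTGCAACGCTA) does not match the top strand, and its reverse complement TAGCGTTGCAAAACCC does not match either.
With no annealing site for primer 1, no amplification occurs.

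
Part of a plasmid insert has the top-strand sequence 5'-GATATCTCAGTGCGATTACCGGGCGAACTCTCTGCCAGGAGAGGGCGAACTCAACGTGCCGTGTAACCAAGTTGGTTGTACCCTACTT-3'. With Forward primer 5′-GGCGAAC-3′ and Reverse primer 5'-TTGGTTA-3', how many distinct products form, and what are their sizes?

The forward primer GGCGAAC matches the top strand at positions 22–28, 44–50.
The reverse primer's reverse complement is TAACCAA, matching at positions 64–70.
Each forward site pairs with the reverse site to give a product ending at position 70: sizes 49, 27 bp.

Two products: 49 bp, 27 bp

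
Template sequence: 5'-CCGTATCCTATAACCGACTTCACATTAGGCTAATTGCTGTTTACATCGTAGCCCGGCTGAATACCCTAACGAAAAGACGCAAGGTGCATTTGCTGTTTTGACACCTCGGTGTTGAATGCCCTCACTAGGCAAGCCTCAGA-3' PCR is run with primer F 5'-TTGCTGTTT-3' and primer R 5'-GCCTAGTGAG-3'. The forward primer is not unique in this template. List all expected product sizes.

The forward primer TTGCTGTTT matches the top strand at positions 34–42, 90–98.
The reverse primer's reverse complement is CTCACTAGGC, matching at positions 121–130.
Each forward site pairs with the reverse site to give a product ending at position 130: sizes 97, 41 bp.

97 bp, 41 bp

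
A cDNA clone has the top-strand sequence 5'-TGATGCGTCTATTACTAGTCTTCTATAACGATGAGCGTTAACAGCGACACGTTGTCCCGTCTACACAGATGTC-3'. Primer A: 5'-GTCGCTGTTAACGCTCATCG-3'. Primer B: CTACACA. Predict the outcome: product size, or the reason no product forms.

Primer A (GTCGCTGTTAACGCTCATCG) has reverse complement CGATGAGCGTTAACAGCGAC, which matches the top strand at positions 29–48; primer A anneals to the top strand there with its 3' end pointing upstream toward position 29.
Primer B (CTACACA) matches the top strand directly at positions 61–67; it anneals to the bottom strand with its 3' end pointing downstream toward position 67.
The 3' ends diverge (primer A extends toward position 1, primer B toward position 73), so the primers never converge on a shared product.

No product — the primers' 3' ends point away from each other.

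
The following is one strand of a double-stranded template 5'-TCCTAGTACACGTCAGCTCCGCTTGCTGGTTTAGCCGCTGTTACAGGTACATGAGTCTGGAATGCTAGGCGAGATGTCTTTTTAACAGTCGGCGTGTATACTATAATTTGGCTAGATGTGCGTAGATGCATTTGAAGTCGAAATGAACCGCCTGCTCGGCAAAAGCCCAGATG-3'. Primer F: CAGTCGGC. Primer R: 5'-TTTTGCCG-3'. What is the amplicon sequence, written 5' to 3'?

Scanning the template, CAGTCGGC occurs at positions 86–93; this primer anneals to the bottom strand there with its 3' end pointing downstream.
Reverse complement of the reverse primer: CGGCAAAA. This occurs on the top strand at positions 157–164.
The product is the template from position 86 through 164 (79 bp).

5'-CAGTCGGCGTGTATACTATAATTTGGCTAGATGTGCGTAGATGCATTTGAAGTCGAAATGAACCGCCTGCTCGGCAAAA-3'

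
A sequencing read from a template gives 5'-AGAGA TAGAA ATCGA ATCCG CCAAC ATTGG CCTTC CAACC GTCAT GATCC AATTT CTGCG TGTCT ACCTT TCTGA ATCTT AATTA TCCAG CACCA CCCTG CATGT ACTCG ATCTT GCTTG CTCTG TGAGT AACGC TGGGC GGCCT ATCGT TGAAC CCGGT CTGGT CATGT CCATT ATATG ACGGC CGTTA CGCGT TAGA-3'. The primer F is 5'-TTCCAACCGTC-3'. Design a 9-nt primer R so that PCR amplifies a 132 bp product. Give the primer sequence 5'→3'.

The forward primer binds at positions 33–43, so a 132 bp product ends at position 33 + 132 − 1 = 164.
The reverse primer anneals to the top strand over positions 156–164, i.e. to CCGGTCTGG.
Its sequence written 5'→3' is the reverse complement: CCAGACCGG.

5'-CCAGACCGG-3'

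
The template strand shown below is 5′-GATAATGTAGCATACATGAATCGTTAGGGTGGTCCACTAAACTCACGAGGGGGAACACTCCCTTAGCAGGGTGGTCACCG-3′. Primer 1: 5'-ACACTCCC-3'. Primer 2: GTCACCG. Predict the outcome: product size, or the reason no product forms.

No product — both primers anneal to the same strand and extend in the same direction.

Primer 1 (ACACTCCC) matches the top strand at positions 55–62 (3' end points downstream).
Primer 2 (GTCACCG) also matches the top strand directly, at positions 74–80 — its reverse complement CGGTGAC is not present.
Both primers anneal to the bottom strand with 3' ends pointing the same way, so neither can prime synthesis back toward the other.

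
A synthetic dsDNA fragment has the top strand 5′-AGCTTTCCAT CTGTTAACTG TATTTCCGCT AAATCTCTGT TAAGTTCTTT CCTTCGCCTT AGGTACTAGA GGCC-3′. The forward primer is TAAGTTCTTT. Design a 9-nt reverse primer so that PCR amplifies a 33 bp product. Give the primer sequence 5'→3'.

5'-GCCTCTAGT-3'

The forward primer binds at positions 41–50, so a 33 bp product ends at position 41 + 33 − 1 = 73.
The reverse primer anneals to the top strand over positions 65–73, i.e. to ACTAGAGGC.
Its sequence written 5'→3' is the reverse complement: GCCTCTAGT.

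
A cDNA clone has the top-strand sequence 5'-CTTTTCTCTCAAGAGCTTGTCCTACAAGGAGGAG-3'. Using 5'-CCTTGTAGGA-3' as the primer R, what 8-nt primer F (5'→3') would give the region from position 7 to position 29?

The reverse primer's reverse complement TCCTACAAGG matches the template at positions 20–29; the product starts at position 7.
The forward primer is identical to the top strand over positions 7–14: TCTCAAGA.

5'-TCTCAAGA-3'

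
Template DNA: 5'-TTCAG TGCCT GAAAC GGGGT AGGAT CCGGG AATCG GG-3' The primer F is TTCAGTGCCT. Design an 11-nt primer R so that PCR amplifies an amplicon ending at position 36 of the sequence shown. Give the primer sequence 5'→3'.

The forward primer binds at positions 1–10; the product's 3' end on the top strand is position 36.
The reverse primer anneals to the top strand over positions 26–36, i.e. to CCGGGAATCGG.
Its sequence written 5'→3' is the reverse complement: CCGATTCCCGG.

5'-CCGATTCCCGG-3'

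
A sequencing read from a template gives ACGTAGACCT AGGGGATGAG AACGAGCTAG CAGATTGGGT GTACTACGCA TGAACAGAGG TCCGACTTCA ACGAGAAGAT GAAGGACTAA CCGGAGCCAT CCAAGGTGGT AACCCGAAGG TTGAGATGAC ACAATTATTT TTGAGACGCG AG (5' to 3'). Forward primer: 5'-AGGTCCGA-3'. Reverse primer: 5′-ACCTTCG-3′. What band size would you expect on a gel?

The forward primer matches the template at positions 58–65.
The reverse primer's reverse complement is CGAAGGT, which matches the template at positions 115–121.
Amplicon spans positions 58–121: 64 bp.

64 bp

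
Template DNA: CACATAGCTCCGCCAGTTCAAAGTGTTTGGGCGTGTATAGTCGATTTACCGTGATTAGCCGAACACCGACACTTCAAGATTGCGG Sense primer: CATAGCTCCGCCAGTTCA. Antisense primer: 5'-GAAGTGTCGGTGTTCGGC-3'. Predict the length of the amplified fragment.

73 bp

Forward primer CATAGCTCCGCCAGTTCA is found on the top strand at positions 3–20.
The reverse primer's reverse complement is GCCGAACACCGACACTTC, which matches the template at positions 58–75.
The product runs from position 3 to position 75, so its length is 75 − 3 + 1 = 73 bp.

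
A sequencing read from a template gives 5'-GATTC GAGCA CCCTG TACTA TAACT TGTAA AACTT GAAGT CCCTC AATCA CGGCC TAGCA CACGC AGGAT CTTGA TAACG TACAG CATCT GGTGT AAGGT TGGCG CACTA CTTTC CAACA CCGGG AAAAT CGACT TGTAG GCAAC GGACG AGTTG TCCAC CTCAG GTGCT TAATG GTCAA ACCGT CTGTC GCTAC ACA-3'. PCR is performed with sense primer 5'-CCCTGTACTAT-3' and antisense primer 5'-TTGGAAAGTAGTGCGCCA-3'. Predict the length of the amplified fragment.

The forward primer matches the template at positions 11–21.
Taking the reverse complement of TTGGAAAGTAGTGCGCCA gives TGGCGCACTACTTTCCAA, found at positions 101–118 on the template; the primer anneals here to the top strand with its 3' end pointing upstream.
Amplicon spans positions 11–118: 108 bp.

108 bp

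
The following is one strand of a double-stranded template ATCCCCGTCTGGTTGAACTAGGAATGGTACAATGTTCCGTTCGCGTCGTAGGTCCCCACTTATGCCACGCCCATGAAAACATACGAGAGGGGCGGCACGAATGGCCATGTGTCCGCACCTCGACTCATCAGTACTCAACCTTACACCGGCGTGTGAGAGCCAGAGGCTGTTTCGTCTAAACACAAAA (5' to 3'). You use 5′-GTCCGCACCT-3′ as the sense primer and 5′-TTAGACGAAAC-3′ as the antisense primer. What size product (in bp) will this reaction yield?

The forward primer matches the template at positions 111–120.
Reverse complement of the reverse primer: GTTTCGTCTAA. This occurs on the top strand at positions 169–179.
The product runs from position 111 to position 179, so its length is 179 − 111 + 1 = 69 bp.

69 bp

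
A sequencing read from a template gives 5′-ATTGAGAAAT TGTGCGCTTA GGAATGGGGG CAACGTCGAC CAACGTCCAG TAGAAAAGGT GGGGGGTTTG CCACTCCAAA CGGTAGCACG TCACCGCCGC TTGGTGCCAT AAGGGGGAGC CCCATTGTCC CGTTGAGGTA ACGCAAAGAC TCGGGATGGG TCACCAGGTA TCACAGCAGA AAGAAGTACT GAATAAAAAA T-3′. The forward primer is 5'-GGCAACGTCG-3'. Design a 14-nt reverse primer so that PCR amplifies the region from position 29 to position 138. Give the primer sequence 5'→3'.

The product's 3' end on the top strand is position 138.
The reverse primer anneals to the top strand over positions 125–138, i.e. to TTGTCCCGTTGAGG.
Its sequence written 5'→3' is the reverse complement: CCTCAACGGGACAA.

5'-CCTCAACGGGACAA-3'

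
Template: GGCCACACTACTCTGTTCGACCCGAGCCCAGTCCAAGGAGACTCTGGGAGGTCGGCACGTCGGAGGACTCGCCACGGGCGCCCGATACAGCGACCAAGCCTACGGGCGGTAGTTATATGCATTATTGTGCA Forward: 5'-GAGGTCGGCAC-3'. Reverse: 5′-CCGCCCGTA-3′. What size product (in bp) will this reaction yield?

62 bp

Forward primer GAGGTCGGCAC is found on the top strand at positions 48–58.
Reverse complement of the reverse primer: TACGGGCGG. This occurs on the top strand at positions 101–109.
Amplicon spans positions 48–109: 62 bp.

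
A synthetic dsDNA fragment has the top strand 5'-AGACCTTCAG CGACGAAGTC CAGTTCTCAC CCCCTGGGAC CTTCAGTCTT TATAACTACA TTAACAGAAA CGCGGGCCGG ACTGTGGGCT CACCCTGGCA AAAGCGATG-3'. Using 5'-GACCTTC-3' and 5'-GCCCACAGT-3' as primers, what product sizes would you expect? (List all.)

88 bp, 52 bp

The forward primer GACCTTC matches the top strand at positions 2–8, 38–44.
The reverse primer's reverse complement is ACTGTGGGC, matching at positions 81–89.
Each forward site pairs with the reverse site to give a product ending at position 89: sizes 88, 52 bp.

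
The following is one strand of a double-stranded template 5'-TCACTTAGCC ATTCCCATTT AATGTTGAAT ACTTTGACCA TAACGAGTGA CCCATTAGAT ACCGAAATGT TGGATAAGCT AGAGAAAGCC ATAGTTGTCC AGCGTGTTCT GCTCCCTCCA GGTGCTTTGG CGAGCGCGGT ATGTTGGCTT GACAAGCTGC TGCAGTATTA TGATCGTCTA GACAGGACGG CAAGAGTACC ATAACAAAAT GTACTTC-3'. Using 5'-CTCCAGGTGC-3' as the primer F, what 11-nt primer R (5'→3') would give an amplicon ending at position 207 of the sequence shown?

5'-TTGTTATGGTA-3'

The forward primer binds at positions 116–125; the product's 3' end on the top strand is position 207.
The reverse primer anneals to the top strand over positions 197–207, i.e. to TACCATAACAA.
Its sequence written 5'→3' is the reverse complement: TTGTTATGGTA.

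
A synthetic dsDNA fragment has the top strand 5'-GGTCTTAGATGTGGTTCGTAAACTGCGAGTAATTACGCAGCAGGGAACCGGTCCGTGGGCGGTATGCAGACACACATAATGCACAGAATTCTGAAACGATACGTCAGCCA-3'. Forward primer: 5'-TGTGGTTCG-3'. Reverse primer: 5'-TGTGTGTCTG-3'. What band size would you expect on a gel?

Scanning the template, TGTGGTTCG occurs at positions 10–18; this primer anneals to the bottom strand there with its 3' end pointing downstream.
The reverse primer's reverse complement is CAGACACACA, which matches the template at positions 67–76.
Amplicon spans positions 10–76: 67 bp.

67 bp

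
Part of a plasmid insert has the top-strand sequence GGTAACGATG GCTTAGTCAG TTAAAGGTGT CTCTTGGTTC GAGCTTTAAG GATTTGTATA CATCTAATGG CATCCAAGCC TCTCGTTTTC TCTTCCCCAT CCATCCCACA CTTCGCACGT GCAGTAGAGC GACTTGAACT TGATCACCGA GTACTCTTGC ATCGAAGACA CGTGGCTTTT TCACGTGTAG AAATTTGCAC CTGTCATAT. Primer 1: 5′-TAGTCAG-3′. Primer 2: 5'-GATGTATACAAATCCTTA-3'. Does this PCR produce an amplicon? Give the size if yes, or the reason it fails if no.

Yes — a 51 bp product.

Primer 1 (TAGTCAG) matches the top strand at positions 14–20; it acts as a forward primer.
Primer 2's reverse complement is TAAGGATTTGTATACATC, matching the top strand at positions 47–64; it acts as a reverse primer.
The 3' ends face each other across positions 14–64, giving a 51 bp product.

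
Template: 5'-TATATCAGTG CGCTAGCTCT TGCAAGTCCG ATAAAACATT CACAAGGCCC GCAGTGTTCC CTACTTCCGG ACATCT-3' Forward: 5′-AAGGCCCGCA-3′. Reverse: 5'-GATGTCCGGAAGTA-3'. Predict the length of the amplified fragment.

Scanning the template, AAGGCCCGCA occurs at positions 44–53; this primer anneals to the bottom strand there with its 3' end pointing downstream.
The reverse primer's reverse complement is TACTTCCGGACATC, which matches the template at positions 62–75.
Amplicon spans positions 44–75: 32 bp.

32 bp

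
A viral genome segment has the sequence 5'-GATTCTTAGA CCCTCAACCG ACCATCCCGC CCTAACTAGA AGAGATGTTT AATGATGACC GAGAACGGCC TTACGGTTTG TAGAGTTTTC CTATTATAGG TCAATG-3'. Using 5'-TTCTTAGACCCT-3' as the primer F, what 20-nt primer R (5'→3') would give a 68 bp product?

The forward primer binds at positions 3–14, so a 68 bp product ends at position 3 + 68 − 1 = 70.
The reverse primer anneals to the top strand over positions 51–70, i.e. to AATGATGACCGAGAACGGCC.
Its sequence written 5'→3' is the reverse complement: GGCCGTTCTCGGTCATCATT.

5'-GGCCGTTCTCGGTCATCATT-3'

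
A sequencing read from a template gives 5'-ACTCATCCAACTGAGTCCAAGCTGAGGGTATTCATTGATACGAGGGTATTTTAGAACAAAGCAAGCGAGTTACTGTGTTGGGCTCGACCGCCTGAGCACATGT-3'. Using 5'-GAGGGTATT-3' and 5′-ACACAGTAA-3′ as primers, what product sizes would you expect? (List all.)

55 bp, 37 bp

The forward primer GAGGGTATT matches the top strand at positions 24–32, 42–50.
The reverse primer's reverse complement is TTACTGTGT, matching at positions 70–78.
Each forward site pairs with the reverse site to give a product ending at position 78: sizes 55, 37 bp.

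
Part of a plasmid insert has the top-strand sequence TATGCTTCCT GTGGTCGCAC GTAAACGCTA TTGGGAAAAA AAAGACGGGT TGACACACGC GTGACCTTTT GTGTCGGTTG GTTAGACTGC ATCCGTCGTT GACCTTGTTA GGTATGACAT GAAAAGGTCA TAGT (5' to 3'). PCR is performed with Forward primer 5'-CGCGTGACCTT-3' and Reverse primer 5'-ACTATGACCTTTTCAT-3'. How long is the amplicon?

The forward primer matches the template at positions 58–68.
Taking the reverse complement of ACTATGACCTTTTCAT gives ATGAAAAGGTCATAGT, found at positions 119–134 on the template; the primer anneals here to the top strand with its 3' end pointing upstream.
Amplicon spans positions 58–134: 77 bp.

77 bp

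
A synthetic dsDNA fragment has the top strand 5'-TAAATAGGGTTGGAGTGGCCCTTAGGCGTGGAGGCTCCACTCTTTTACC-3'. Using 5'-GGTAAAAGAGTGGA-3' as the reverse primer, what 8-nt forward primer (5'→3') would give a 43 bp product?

The reverse primer's reverse complement TCCACTCTTTTACC matches the template at positions 36–49, so the product ends at position 49.
A 43 bp product then starts at position 49 − 43 + 1 = 7.
The forward primer is identical to the top strand there: GGGTTGGA.

5'-GGGTTGGA-3'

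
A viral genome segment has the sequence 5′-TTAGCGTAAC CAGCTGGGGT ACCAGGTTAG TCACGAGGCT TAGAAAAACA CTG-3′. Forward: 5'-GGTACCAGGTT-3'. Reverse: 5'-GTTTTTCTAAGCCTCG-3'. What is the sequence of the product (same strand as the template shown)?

5'-GGTACCAGGTTAGTCACGAGGCTTAGAAAAAC-3'

Scanning the template, GGTACCAGGTT occurs at positions 18–28; this primer anneals to the bottom strand there with its 3' end pointing downstream.
Reverse complement of the reverse primer: CGAGGCTTAGAAAAAC. This occurs on the top strand at positions 34–49.
The product is the template from position 18 through 49 (32 bp).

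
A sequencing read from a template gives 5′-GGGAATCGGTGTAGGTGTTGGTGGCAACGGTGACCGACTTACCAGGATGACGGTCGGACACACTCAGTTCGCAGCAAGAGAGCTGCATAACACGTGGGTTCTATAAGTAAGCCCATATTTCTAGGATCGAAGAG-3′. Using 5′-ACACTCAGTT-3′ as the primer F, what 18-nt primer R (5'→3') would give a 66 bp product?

The forward primer binds at positions 60–69, so a 66 bp product ends at position 60 + 66 − 1 = 125.
The reverse primer anneals to the top strand over positions 108–125, i.e. to TAAGCCCATATTTCTAGG.
Its sequence written 5'→3' is the reverse complement: CCTAGAAATATGGGCTTA.

5'-CCTAGAAATATGGGCTTA-3'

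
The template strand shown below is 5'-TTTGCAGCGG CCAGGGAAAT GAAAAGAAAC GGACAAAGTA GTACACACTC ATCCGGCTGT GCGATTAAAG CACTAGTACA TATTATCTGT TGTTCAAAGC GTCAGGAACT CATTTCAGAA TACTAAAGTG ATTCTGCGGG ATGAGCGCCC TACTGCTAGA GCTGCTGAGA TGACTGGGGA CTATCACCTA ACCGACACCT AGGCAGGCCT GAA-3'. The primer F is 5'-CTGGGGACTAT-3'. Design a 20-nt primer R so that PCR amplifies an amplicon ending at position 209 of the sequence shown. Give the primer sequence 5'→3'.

5'-GGCCTGCCTAGGTGTCGGTT-3'

The forward primer binds at positions 174–184; the product's 3' end on the top strand is position 209.
The reverse primer anneals to the top strand over positions 190–209, i.e. to AACCGACACCTAGGCAGGCC.
Its sequence written 5'→3' is the reverse complement: GGCCTGCCTAGGTGTCGGTT.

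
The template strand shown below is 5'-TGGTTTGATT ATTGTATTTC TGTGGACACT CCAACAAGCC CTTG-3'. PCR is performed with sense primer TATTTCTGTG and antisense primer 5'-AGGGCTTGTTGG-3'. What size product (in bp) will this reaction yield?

28 bp

Forward primer TATTTCTGTG is found on the top strand at positions 15–24.
The reverse primer's reverse complement is CCAACAAGCCCT, which matches the template at positions 31–42.
Amplicon spans positions 15–42: 28 bp.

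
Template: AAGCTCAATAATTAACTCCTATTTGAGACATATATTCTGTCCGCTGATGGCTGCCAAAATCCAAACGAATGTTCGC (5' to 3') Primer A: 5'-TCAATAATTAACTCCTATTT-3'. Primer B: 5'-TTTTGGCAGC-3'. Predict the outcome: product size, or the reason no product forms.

Primer A (TCAATAATTAACTCCTATTT) matches the top strand at positions 5–24; it acts as a forward primer.
Primer B's reverse complement is GCTGCCAAAA, matching the top strand at positions 50–59; it acts as a reverse primer.
The 3' ends face each other across positions 5–59, giving a 55 bp product.

Yes — a 55 bp product.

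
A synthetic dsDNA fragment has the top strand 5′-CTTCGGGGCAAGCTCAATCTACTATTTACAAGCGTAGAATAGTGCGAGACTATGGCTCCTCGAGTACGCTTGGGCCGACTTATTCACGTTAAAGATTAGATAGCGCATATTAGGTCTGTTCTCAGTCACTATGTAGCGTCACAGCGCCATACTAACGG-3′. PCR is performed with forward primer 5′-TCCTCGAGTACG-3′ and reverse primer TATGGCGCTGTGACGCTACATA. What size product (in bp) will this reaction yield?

Scanning the template, TCCTCGAGTACG occurs at positions 57–68; this primer anneals to the bottom strand there with its 3' end pointing downstream.
Reverse complement of the reverse primer: TATGTAGCGTCACAGCGCCATA. This occurs on the top strand at positions 130–151.
The product runs from position 57 to position 151, so its length is 151 − 57 + 1 = 95 bp.

95 bp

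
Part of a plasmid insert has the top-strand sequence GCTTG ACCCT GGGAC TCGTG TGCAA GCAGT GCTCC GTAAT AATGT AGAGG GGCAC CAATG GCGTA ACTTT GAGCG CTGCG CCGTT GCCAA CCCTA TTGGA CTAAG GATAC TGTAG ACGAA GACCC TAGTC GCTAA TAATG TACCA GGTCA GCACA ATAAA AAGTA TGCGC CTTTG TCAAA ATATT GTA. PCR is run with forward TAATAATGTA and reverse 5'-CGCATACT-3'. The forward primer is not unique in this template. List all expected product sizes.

The forward primer TAATAATGTA matches the top strand at positions 37–46, 133–142.
The reverse primer's reverse complement is AGTATGCG, matching at positions 162–169.
Each forward site pairs with the reverse site to give a product ending at position 169: sizes 133, 37 bp.

133 bp, 37 bp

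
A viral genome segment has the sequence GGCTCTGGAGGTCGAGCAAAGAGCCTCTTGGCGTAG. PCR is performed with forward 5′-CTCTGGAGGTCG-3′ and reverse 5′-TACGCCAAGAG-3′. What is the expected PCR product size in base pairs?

33 bp

Forward primer CTCTGGAGGTCG is found on the top strand at positions 3–14.
Reverse complement of the reverse primer: CTCTTGGCGTA. This occurs on the top strand at positions 25–35.
The product runs from position 3 to position 35, so its length is 35 − 3 + 1 = 33 bp.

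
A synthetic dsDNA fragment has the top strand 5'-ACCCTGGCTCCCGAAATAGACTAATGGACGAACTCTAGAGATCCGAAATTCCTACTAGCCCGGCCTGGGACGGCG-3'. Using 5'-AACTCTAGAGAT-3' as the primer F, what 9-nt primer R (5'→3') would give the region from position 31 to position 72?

The product's 3' end on the top strand is position 72.
The reverse primer anneals to the top strand over positions 64–72, i.e. to CCTGGGACG.
Its sequence written 5'→3' is the reverse complement: CGTCCCAGG.

5'-CGTCCCAGG-3'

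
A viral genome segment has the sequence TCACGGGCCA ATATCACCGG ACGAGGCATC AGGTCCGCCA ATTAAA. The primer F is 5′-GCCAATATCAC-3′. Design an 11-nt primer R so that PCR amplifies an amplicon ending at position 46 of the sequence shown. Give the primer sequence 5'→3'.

The forward primer binds at positions 7–17; the product's 3' end on the top strand is position 46.
The reverse primer anneals to the top strand over positions 36–46, i.e. to CGCCAATTAAA.
Its sequence written 5'→3' is the reverse complement: TTTAATTGGCG.

5'-TTTAATTGGCG-3'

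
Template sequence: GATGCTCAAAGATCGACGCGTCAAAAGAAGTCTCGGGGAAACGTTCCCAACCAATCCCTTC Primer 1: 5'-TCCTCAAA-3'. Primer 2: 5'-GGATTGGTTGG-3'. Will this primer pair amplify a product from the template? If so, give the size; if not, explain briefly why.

Primer 1 (TCCTCAAA) does not match the top strand, and its reverse complement TTTGAGGA does not match either.
With no annealing site for primer 1, no amplification occurs.

No product — primer 1 has no binding site in the template.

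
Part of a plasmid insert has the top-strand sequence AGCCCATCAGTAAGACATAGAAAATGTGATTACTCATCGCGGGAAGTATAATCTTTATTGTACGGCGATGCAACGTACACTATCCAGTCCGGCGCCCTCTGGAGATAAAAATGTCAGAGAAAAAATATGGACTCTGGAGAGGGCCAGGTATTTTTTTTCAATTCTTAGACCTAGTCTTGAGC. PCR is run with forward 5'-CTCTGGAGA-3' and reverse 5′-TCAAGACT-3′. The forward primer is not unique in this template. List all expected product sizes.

84 bp, 49 bp

The forward primer CTCTGGAGA matches the top strand at positions 97–105, 132–140.
The reverse primer's reverse complement is AGTCTTGA, matching at positions 173–180.
Each forward site pairs with the reverse site to give a product ending at position 180: sizes 84, 49 bp.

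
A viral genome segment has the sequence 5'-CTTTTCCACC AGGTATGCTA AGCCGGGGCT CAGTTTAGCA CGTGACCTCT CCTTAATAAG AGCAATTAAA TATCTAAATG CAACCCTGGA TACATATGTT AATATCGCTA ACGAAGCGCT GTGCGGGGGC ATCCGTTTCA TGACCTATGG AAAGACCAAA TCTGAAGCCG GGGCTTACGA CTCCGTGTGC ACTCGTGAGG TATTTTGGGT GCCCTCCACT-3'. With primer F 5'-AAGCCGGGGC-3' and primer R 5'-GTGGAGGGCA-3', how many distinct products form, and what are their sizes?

Two products: 200 bp, 55 bp

The forward primer AAGCCGGGGC matches the top strand at positions 20–29, 165–174.
The reverse primer's reverse complement is TGCCCTCCAC, matching at positions 210–219.
Each forward site pairs with the reverse site to give a product ending at position 219: sizes 200, 55 bp.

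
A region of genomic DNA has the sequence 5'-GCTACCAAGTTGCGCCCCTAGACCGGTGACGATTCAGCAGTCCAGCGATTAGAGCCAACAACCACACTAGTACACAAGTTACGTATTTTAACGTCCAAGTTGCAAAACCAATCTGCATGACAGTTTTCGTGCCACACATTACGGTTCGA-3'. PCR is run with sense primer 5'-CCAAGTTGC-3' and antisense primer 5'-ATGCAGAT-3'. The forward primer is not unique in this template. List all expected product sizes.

The forward primer CCAAGTTGC matches the top strand at positions 5–13, 95–103.
The reverse primer's reverse complement is ATCTGCAT, matching at positions 111–118.
Each forward site pairs with the reverse site to give a product ending at position 118: sizes 114, 24 bp.

114 bp, 24 bp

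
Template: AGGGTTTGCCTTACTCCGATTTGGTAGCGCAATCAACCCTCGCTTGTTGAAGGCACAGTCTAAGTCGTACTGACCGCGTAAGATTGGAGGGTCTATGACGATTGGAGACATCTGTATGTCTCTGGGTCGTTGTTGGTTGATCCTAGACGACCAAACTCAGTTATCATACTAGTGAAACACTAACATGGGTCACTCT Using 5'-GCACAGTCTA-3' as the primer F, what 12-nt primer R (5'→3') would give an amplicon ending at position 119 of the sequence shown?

5'-ACATACAGATGT-3'

The forward primer binds at positions 53–62; the product's 3' end on the top strand is position 119.
The reverse primer anneals to the top strand over positions 108–119, i.e. to ACATCTGTATGT.
Its sequence written 5'→3' is the reverse complement: ACATACAGATGT.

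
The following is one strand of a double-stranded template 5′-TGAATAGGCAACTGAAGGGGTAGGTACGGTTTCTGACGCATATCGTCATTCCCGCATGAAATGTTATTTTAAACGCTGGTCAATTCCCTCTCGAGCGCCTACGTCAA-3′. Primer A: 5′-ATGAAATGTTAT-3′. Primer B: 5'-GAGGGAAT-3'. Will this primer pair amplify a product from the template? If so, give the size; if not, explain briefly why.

Primer A (ATGAAATGTTAT) matches the top strand at positions 56–67; it acts as a forward primer.
Primer B's reverse complement is ATTCCCTC, matching the top strand at positions 83–90; it acts as a reverse primer.
The 3' ends face each other across positions 56–90, giving a 35 bp product.

Yes — a 35 bp product.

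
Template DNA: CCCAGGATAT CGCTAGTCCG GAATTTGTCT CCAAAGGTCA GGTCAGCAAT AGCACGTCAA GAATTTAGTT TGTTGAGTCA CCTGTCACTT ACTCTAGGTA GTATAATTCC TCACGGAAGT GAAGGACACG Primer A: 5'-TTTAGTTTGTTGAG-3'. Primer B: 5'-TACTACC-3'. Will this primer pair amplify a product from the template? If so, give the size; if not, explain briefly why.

Yes — a 40 bp product.

Primer A (TTTAGTTTGTTGAG) matches the top strand at positions 64–77; it acts as a forward primer.
Primer B's reverse complement is GGTAGTA, matching the top strand at positions 97–103; it acts as a reverse primer.
The 3' ends face each other across positions 64–103, giving a 40 bp product.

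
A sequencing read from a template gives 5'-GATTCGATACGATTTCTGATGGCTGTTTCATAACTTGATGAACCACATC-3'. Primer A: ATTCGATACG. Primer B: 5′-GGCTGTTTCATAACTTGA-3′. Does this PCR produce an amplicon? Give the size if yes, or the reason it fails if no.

Primer A (ATTCGATACG) matches the top strand at positions 2–11 (3' end points downstream).
Primer B (GGCTGTTTCATAACTTGA) also matches the top strand directly, at positions 21–38 — its reverse complement TCAAGTTATGAAACAGCC is not present.
Both primers anneal to the bottom strand with 3' ends pointing the same way, so neither can prime synthesis back toward the other.

No product — both primers anneal to the same strand and extend in the same direction.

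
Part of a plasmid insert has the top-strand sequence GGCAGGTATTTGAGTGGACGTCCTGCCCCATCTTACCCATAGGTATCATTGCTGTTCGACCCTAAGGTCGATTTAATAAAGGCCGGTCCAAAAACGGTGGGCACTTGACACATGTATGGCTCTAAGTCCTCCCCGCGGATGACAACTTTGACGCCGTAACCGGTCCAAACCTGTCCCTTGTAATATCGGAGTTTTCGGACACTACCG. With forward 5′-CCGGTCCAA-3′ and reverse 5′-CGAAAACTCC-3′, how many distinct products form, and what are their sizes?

Two products: 115 bp, 38 bp

The forward primer CCGGTCCAA matches the top strand at positions 83–91, 160–168.
The reverse primer's reverse complement is GGAGTTTTCG, matching at positions 188–197.
Each forward site pairs with the reverse site to give a product ending at position 197: sizes 115, 38 bp.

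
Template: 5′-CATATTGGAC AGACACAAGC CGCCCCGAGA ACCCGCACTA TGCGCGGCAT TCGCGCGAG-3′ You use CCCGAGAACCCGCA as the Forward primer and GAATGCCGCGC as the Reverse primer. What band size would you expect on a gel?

29 bp

Scanning the template, CCCGAGAACCCGCA occurs at positions 24–37; this primer anneals to the bottom strand there with its 3' end pointing downstream.
Taking the reverse complement of GAATGCCGCGC gives GCGCGGCATTC, found at positions 42–52 on the template; the primer anneals here to the top strand with its 3' end pointing upstream.
Amplicon spans positions 24–52: 29 bp.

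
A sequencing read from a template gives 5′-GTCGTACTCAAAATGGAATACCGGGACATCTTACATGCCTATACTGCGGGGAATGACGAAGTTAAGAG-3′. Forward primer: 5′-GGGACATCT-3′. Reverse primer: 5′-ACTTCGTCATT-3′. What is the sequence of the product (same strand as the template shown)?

5'-GGGACATCTTACATGCCTATACTGCGGGGAATGACGAAGT-3'

Forward primer GGGACATCT is found on the top strand at positions 23–31.
The reverse primer's reverse complement is AATGACGAAGT, which matches the template at positions 52–62.
The product is the template from position 23 through 62 (40 bp).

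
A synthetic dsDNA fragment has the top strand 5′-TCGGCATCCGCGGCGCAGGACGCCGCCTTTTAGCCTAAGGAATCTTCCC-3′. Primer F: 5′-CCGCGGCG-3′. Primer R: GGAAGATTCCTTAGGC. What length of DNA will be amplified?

Scanning the template, CCGCGGCG occurs at positions 8–15; this primer anneals to the bottom strand there with its 3' end pointing downstream.
Reverse complement of the reverse primer: GCCTAAGGAATCTTCC. This occurs on the top strand at positions 33–48.
The product runs from position 8 to position 48, so its length is 48 − 8 + 1 = 41 bp.

41 bp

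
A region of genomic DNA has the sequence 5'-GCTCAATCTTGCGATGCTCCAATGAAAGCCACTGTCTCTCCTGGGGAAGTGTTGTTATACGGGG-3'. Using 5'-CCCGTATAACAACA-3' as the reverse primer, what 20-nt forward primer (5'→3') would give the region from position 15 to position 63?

5'-TGCTCCAATGAAAGCCACTG-3'

The reverse primer's reverse complement TGTTGTTATACGGG matches the template at positions 50–63; the product starts at position 15.
The forward primer is identical to the top strand over positions 15–34: TGCTCCAATGAAAGCCACTG.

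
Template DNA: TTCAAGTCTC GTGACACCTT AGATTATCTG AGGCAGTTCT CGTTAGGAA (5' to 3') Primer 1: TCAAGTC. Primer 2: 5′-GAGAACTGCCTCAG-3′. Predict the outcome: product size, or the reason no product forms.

Yes — a 40 bp product.

Primer 1 (TCAAGTC) matches the top strand at positions 2–8; it acts as a forward primer.
Primer 2's reverse complement is CTGAGGCAGTTCTC, matching the top strand at positions 28–41; it acts as a reverse primer.
The 3' ends face each other across positions 2–41, giving a 40 bp product.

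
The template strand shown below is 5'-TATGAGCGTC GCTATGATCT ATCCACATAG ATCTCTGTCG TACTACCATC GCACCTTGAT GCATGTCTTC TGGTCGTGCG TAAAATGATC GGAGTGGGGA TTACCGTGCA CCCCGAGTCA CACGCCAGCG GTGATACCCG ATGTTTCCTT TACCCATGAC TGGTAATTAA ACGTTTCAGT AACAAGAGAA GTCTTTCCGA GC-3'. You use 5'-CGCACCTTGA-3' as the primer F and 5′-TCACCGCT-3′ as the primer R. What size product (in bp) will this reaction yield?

Scanning the template, CGCACCTTGA occurs at positions 50–59; this primer anneals to the bottom strand there with its 3' end pointing downstream.
The reverse primer's reverse complement is AGCGGTGA, which matches the template at positions 127–134.
Amplicon spans positions 50–134: 85 bp.

85 bp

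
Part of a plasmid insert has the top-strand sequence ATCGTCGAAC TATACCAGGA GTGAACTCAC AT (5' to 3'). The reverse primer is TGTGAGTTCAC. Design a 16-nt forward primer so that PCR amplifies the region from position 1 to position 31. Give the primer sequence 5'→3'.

The reverse primer's reverse complement GTGAACTCACA matches the template at positions 21–31; the product starts at position 1.
The forward primer is identical to the top strand over positions 1–16: ATCGTCGAACTATACC.

5'-ATCGTCGAACTATACC-3'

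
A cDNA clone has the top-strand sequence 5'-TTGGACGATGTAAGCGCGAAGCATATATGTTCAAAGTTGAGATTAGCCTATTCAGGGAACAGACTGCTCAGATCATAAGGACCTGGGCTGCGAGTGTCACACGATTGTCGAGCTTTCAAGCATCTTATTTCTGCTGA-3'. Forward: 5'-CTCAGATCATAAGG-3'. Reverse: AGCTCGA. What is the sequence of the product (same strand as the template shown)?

5'-CTCAGATCATAAGGACCTGGGCTGCGAGTGTCACACGATTGTCGAGCT-3'

Forward primer CTCAGATCATAAGG is found on the top strand at positions 67–80.
Reverse complement of the reverse primer: TCGAGCT. This occurs on the top strand at positions 108–114.
The product is the template from position 67 through 114 (48 bp).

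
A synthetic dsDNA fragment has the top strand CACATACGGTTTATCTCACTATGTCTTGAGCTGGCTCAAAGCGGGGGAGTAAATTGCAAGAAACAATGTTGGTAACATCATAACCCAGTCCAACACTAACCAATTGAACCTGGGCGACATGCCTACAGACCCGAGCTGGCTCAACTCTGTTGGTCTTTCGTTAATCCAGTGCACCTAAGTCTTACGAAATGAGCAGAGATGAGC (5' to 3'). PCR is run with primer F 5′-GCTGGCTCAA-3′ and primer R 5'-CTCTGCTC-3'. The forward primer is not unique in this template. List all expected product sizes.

169 bp, 64 bp

The forward primer GCTGGCTCAA matches the top strand at positions 30–39, 135–144.
The reverse primer's reverse complement is GAGCAGAG, matching at positions 191–198.
Each forward site pairs with the reverse site to give a product ending at position 198: sizes 169, 64 bp.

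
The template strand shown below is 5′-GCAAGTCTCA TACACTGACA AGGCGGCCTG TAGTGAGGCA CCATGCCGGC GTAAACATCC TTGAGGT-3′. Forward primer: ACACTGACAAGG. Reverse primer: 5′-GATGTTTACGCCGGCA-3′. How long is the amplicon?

48 bp

The forward primer matches the template at positions 12–23.
The reverse primer's reverse complement is TGCCGGCGTAAACATC, which matches the template at positions 44–59.
Product length = (reverse-primer end) − (forward-primer start) + 1 = 59 − 12 + 1 = 48 bp.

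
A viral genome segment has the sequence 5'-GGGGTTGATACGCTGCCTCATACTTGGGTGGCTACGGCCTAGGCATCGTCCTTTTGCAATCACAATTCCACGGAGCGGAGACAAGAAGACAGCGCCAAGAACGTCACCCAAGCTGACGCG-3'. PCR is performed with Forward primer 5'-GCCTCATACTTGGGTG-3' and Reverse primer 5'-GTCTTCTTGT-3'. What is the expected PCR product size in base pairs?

The forward primer matches the template at positions 15–30.
The reverse primer's reverse complement is ACAAGAAGAC, which matches the template at positions 81–90.
Product length = (reverse-primer end) − (forward-primer start) + 1 = 90 − 15 + 1 = 76 bp.

76 bp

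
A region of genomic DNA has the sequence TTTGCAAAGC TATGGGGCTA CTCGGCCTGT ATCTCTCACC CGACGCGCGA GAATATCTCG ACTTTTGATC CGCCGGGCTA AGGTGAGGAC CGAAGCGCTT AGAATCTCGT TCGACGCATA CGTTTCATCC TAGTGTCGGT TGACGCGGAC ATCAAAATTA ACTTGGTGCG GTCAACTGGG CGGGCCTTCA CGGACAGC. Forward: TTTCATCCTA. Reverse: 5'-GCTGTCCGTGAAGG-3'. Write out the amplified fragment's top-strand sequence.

Forward primer TTTCATCCTA is found on the top strand at positions 123–132.
Reverse complement of the reverse primer: CCTTCACGGACAGC. This occurs on the top strand at positions 185–198.
The product is the template from position 123 through 198 (76 bp).

5'-TTTCATCCTAGTGTCGGTTGACGCGGACATCAAAATTAACTTGGTGCGGTCAACTGGGCGGGCCTTCACGGACAGC-3'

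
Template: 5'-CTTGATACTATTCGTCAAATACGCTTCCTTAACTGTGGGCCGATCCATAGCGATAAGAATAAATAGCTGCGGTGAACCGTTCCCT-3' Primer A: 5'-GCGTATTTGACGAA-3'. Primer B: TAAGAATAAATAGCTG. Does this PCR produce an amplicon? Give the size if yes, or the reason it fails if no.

No product — the primers' 3' ends point away from each other.

Primer A (GCGTATTTGACGAA) has reverse complement TTCGTCAAATACGC, which matches the top strand at positions 11–24; primer A anneals to the top strand there with its 3' end pointing upstream toward position 11.
Primer B (TAAGAATAAATAGCTG) matches the top strand directly at positions 54–69; it anneals to the bottom strand with its 3' end pointing downstream toward position 69.
The 3' ends diverge (primer A extends toward position 1, primer B toward position 85), so the primers never converge on a shared product.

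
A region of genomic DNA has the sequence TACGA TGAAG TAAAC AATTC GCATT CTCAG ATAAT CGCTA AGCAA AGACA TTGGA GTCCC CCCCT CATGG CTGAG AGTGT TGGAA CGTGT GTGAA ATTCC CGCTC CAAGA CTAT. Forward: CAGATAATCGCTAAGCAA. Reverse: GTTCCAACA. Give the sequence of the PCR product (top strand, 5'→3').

The forward primer matches the template at positions 28–45.
The reverse primer's reverse complement is TGTTGGAAC, which matches the template at positions 78–86.
The product is the template from position 28 through 86 (59 bp).

5'-CAGATAATCGCTAAGCAAAGACATTGGAGTCCCCCCCTCATGGCTGAGAGTGTTGGAAC-3'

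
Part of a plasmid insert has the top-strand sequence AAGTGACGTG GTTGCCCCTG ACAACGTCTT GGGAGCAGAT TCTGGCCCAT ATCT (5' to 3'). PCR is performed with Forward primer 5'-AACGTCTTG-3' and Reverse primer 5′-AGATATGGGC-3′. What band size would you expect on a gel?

32 bp

Scanning the template, AACGTCTTG occurs at positions 23–31; this primer anneals to the bottom strand there with its 3' end pointing downstream.
Reverse complement of the reverse primer: GCCCATATCT. This occurs on the top strand at positions 45–54.
Amplicon spans positions 23–54: 32 bp.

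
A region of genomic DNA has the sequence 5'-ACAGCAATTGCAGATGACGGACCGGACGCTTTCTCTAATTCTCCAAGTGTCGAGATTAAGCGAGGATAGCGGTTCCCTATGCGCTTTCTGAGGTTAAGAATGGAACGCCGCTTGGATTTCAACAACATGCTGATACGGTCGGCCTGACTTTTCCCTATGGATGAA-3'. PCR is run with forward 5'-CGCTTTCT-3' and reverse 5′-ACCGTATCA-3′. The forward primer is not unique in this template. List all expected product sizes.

The forward primer CGCTTTCT matches the top strand at positions 27–34, 82–89.
The reverse primer's reverse complement is TGATACGGT, matching at positions 131–139.
Each forward site pairs with the reverse site to give a product ending at position 139: sizes 113, 58 bp.

113 bp, 58 bp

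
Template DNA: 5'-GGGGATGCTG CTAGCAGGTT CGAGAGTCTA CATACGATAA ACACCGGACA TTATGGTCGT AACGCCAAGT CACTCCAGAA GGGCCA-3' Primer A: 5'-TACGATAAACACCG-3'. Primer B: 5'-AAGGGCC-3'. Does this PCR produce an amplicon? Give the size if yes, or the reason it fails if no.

Primer A (TACGATAAACACCG) matches the top strand at positions 33–46 (3' end points downstream).
Primer B (AAGGGCC) also matches the top strand directly, at positions 79–85 — its reverse complement GGCCCTT is not present.
Both primers anneal to the bottom strand with 3' ends pointing the same way, so neither can prime synthesis back toward the other.

No product — both primers anneal to the same strand and extend in the same direction.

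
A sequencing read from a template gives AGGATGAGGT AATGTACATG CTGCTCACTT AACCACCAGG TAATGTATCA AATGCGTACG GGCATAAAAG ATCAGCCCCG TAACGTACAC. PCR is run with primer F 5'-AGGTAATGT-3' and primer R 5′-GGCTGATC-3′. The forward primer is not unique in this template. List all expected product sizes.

The forward primer AGGTAATGT matches the top strand at positions 7–15, 38–46.
The reverse primer's reverse complement is GATCAGCC, matching at positions 70–77.
Each forward site pairs with the reverse site to give a product ending at position 77: sizes 71, 40 bp.

71 bp, 40 bp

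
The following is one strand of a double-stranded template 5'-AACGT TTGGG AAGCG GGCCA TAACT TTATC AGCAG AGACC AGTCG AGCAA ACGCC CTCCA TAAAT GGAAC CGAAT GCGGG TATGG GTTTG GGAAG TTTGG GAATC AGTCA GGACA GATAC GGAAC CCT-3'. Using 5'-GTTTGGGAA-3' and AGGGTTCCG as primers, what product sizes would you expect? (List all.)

The forward primer GTTTGGGAA matches the top strand at positions 4–12, 86–94, 95–103.
The reverse primer's reverse complement is CGGAACCCT, matching at positions 120–128.
Each forward site pairs with the reverse site to give a product ending at position 128: sizes 125, 43, 34 bp.

125 bp, 43 bp, 34 bp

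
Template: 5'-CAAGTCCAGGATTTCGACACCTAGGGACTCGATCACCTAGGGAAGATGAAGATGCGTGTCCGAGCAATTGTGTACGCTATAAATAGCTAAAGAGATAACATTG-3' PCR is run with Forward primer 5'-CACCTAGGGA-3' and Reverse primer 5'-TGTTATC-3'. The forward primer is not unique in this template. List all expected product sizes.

The forward primer CACCTAGGGA matches the top strand at positions 18–27, 34–43.
The reverse primer's reverse complement is GATAACA, matching at positions 94–100.
Each forward site pairs with the reverse site to give a product ending at position 100: sizes 83, 67 bp.

83 bp, 67 bp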